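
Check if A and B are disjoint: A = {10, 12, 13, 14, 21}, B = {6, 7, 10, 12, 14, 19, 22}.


Disjoint means A ∩ B = ∅.
A ∩ B = {10, 12, 14}
A ∩ B ≠ ∅, so A and B are NOT disjoint.

No, A and B are not disjoint (A ∩ B = {10, 12, 14})


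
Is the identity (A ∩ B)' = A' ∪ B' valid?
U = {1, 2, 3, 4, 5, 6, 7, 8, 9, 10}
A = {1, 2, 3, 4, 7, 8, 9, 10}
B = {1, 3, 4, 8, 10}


LHS: A ∩ B = {1, 3, 4, 8, 10}
(A ∩ B)' = U \ (A ∩ B) = {2, 5, 6, 7, 9}
A' = {5, 6}, B' = {2, 5, 6, 7, 9}
Claimed RHS: A' ∪ B' = {2, 5, 6, 7, 9}
Identity is VALID: LHS = RHS = {2, 5, 6, 7, 9} ✓

Identity is valid. (A ∩ B)' = A' ∪ B' = {2, 5, 6, 7, 9}


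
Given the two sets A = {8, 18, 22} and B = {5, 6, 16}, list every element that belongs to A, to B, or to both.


A ∪ B = all elements in A or B (or both)
A = {8, 18, 22}
B = {5, 6, 16}
A ∪ B = {5, 6, 8, 16, 18, 22}

A ∪ B = {5, 6, 8, 16, 18, 22}


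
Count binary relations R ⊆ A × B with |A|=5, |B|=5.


A relation from A to B is any subset of A × B.
|A × B| = 5 × 5 = 25
# relations = 2^|A × B| = 2^25 = 33554432

Number of relations = 33554432


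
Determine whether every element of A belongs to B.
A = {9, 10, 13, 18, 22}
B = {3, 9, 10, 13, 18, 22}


A ⊆ B means every element of A is in B.
All elements of A are in B.
So A ⊆ B.

Yes, A ⊆ B


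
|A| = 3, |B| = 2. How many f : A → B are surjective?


n = |A| = 3, k = |B| = 2. Surjections via inclusion-exclusion:
S(n,k) = Σ(-1)^i × C(k,i) × (k-i)^n, i=0 to k
i=0: (-1)^0×C(2,0)×2^3 = 8
i=1: (-1)^1×C(2,1)×1^3 = -2
i=2: (-1)^2×C(2,2)×0^3 = 0
Total = 6

Number of surjections = 6


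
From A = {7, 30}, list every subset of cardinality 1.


|A| = 2, so A has C(2,1) = 2 subsets of size 1.
Enumerate by choosing 1 elements from A at a time:
{7}, {30}

1-element subsets (2 total): {7}, {30}


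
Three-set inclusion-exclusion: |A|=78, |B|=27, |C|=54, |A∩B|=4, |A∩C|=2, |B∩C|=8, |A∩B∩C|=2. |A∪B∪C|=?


|A∪B∪C| = |A|+|B|+|C| - |A∩B|-|A∩C|-|B∩C| + |A∩B∩C|
= 78+27+54 - 4-2-8 + 2
= 159 - 14 + 2
= 147

|A ∪ B ∪ C| = 147


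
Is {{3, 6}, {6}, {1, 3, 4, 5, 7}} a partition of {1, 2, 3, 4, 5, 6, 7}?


A partition requires: (1) non-empty parts, (2) pairwise disjoint, (3) union = U
Parts: {3, 6}, {6}, {1, 3, 4, 5, 7}
Union of parts: {1, 3, 4, 5, 6, 7}
U = {1, 2, 3, 4, 5, 6, 7}
All non-empty? True
Pairwise disjoint? False
Covers U? False

No, not a valid partition


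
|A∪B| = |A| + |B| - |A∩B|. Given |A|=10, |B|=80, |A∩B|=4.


|A ∪ B| = |A| + |B| - |A ∩ B|
= 10 + 80 - 4
= 86

|A ∪ B| = 86


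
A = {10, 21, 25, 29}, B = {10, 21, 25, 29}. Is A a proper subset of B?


A ⊂ B requires: A ⊆ B AND A ≠ B.
A ⊆ B? Yes
A = B? Yes
A = B, so A is not a PROPER subset.

No, A is not a proper subset of B


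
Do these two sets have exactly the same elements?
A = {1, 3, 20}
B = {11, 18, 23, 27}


Two sets are equal iff they have exactly the same elements.
A = {1, 3, 20}
B = {11, 18, 23, 27}
Differences: {1, 3, 11, 18, 20, 23, 27}
A ≠ B

No, A ≠ B


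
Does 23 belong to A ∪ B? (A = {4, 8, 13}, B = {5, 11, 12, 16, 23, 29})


A = {4, 8, 13}, B = {5, 11, 12, 16, 23, 29}
A ∪ B = all elements in A or B
A ∪ B = {4, 5, 8, 11, 12, 13, 16, 23, 29}
Checking if 23 ∈ A ∪ B
23 is in A ∪ B → True

23 ∈ A ∪ B


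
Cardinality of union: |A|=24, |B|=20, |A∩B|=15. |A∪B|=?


|A ∪ B| = |A| + |B| - |A ∩ B|
= 24 + 20 - 15
= 29

|A ∪ B| = 29


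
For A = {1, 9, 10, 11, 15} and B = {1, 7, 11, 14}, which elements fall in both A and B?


A = {1, 9, 10, 11, 15}
B = {1, 7, 11, 14}
Region: in both A and B
Elements: {1, 11}

Elements in both A and B: {1, 11}


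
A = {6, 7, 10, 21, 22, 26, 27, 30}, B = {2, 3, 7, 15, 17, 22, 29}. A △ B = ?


A △ B = (A \ B) ∪ (B \ A) = elements in exactly one of A or B
A \ B = {6, 10, 21, 26, 27, 30}
B \ A = {2, 3, 15, 17, 29}
A △ B = {2, 3, 6, 10, 15, 17, 21, 26, 27, 29, 30}

A △ B = {2, 3, 6, 10, 15, 17, 21, 26, 27, 29, 30}


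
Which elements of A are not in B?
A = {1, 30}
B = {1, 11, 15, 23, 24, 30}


A \ B = elements in A but not in B
A = {1, 30}
B = {1, 11, 15, 23, 24, 30}
Remove from A any elements in B
A \ B = ∅

A \ B = ∅


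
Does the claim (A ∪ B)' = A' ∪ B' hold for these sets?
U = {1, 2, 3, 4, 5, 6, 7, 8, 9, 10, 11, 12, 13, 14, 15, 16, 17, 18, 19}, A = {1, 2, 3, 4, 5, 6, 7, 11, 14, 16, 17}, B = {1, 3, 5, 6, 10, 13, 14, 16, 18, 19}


LHS: A ∪ B = {1, 2, 3, 4, 5, 6, 7, 10, 11, 13, 14, 16, 17, 18, 19}
(A ∪ B)' = U \ (A ∪ B) = {8, 9, 12, 15}
A' = {8, 9, 10, 12, 13, 15, 18, 19}, B' = {2, 4, 7, 8, 9, 11, 12, 15, 17}
Claimed RHS: A' ∪ B' = {2, 4, 7, 8, 9, 10, 11, 12, 13, 15, 17, 18, 19}
Identity is INVALID: LHS = {8, 9, 12, 15} but the RHS claimed here equals {2, 4, 7, 8, 9, 10, 11, 12, 13, 15, 17, 18, 19}. The correct form is (A ∪ B)' = A' ∩ B'.

Identity is invalid: (A ∪ B)' = {8, 9, 12, 15} but A' ∪ B' = {2, 4, 7, 8, 9, 10, 11, 12, 13, 15, 17, 18, 19}. The correct De Morgan law is (A ∪ B)' = A' ∩ B'.


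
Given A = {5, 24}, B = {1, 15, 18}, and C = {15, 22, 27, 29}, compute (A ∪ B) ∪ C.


A ∪ B = {1, 5, 15, 18, 24}
(A ∪ B) ∪ C = {1, 5, 15, 18, 22, 24, 27, 29}

A ∪ B ∪ C = {1, 5, 15, 18, 22, 24, 27, 29}


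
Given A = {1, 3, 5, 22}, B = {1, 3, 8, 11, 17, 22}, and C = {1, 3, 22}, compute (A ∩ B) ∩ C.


A ∩ B = {1, 3, 22}
(A ∩ B) ∩ C = {1, 3, 22}

A ∩ B ∩ C = {1, 3, 22}


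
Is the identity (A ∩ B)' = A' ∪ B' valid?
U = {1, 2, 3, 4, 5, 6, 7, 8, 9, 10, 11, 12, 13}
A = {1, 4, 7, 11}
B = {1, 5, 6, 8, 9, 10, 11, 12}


LHS: A ∩ B = {1, 11}
(A ∩ B)' = U \ (A ∩ B) = {2, 3, 4, 5, 6, 7, 8, 9, 10, 12, 13}
A' = {2, 3, 5, 6, 8, 9, 10, 12, 13}, B' = {2, 3, 4, 7, 13}
Claimed RHS: A' ∪ B' = {2, 3, 4, 5, 6, 7, 8, 9, 10, 12, 13}
Identity is VALID: LHS = RHS = {2, 3, 4, 5, 6, 7, 8, 9, 10, 12, 13} ✓

Identity is valid. (A ∩ B)' = A' ∪ B' = {2, 3, 4, 5, 6, 7, 8, 9, 10, 12, 13}


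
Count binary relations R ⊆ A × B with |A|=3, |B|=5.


A relation from A to B is any subset of A × B.
|A × B| = 3 × 5 = 15
# relations = 2^|A × B| = 2^15 = 32768

Number of relations = 32768


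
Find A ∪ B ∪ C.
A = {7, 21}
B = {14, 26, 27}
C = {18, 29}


A ∪ B = {7, 14, 21, 26, 27}
(A ∪ B) ∪ C = {7, 14, 18, 21, 26, 27, 29}

A ∪ B ∪ C = {7, 14, 18, 21, 26, 27, 29}


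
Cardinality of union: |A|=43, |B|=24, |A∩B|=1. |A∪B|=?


|A ∪ B| = |A| + |B| - |A ∩ B|
= 43 + 24 - 1
= 66

|A ∪ B| = 66


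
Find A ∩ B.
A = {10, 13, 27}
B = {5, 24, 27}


A ∩ B = elements in both A and B
A = {10, 13, 27}
B = {5, 24, 27}
A ∩ B = {27}

A ∩ B = {27}


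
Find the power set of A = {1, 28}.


|A| = 2, so |P(A)| = 2^2 = 4
Enumerate subsets by cardinality (0 to 2):
∅, {1}, {28}, {1, 28}

P(A) has 4 subsets: ∅, {1}, {28}, {1, 28}


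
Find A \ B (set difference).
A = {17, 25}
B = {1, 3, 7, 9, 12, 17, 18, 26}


A \ B = elements in A but not in B
A = {17, 25}
B = {1, 3, 7, 9, 12, 17, 18, 26}
Remove from A any elements in B
A \ B = {25}

A \ B = {25}


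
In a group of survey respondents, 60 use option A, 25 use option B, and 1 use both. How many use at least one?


|A ∪ B| = |A| + |B| - |A ∩ B|
= 60 + 25 - 1
= 84

|A ∪ B| = 84


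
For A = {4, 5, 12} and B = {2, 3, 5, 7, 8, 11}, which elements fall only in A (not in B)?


A = {4, 5, 12}
B = {2, 3, 5, 7, 8, 11}
Region: only in A (not in B)
Elements: {4, 12}

Elements only in A (not in B): {4, 12}


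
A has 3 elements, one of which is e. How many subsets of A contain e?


Subsets of A containing e correspond to subsets of A \ {e}, which has 2 elements.
Count = 2^(n-1) = 2^2
= 4

Number of subsets containing e = 4


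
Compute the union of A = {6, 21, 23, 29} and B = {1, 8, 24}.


A ∪ B = all elements in A or B (or both)
A = {6, 21, 23, 29}
B = {1, 8, 24}
A ∪ B = {1, 6, 8, 21, 23, 24, 29}

A ∪ B = {1, 6, 8, 21, 23, 24, 29}


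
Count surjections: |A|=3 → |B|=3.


n = |A| = 3, k = |B| = 3. Surjections via inclusion-exclusion:
S(n,k) = Σ(-1)^i × C(k,i) × (k-i)^n, i=0 to k
i=0: (-1)^0×C(3,0)×3^3 = 27
i=1: (-1)^1×C(3,1)×2^3 = -24
i=2: (-1)^2×C(3,2)×1^3 = 3
i=3: (-1)^3×C(3,3)×0^3 = 0
Total = 6

Number of surjections = 6


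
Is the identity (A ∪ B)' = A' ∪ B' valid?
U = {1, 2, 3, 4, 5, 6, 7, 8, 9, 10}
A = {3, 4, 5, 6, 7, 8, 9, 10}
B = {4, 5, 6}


LHS: A ∪ B = {3, 4, 5, 6, 7, 8, 9, 10}
(A ∪ B)' = U \ (A ∪ B) = {1, 2}
A' = {1, 2}, B' = {1, 2, 3, 7, 8, 9, 10}
Claimed RHS: A' ∪ B' = {1, 2, 3, 7, 8, 9, 10}
Identity is INVALID: LHS = {1, 2} but the RHS claimed here equals {1, 2, 3, 7, 8, 9, 10}. The correct form is (A ∪ B)' = A' ∩ B'.

Identity is invalid: (A ∪ B)' = {1, 2} but A' ∪ B' = {1, 2, 3, 7, 8, 9, 10}. The correct De Morgan law is (A ∪ B)' = A' ∩ B'.


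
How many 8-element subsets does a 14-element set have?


C(n,k) = n! / (k!(n-k)!)
C(14,8) = 14! / (8!6!)
= 3003

C(14,8) = 3003


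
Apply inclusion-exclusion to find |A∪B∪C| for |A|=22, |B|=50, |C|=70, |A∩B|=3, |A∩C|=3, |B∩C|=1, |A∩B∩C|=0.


|A∪B∪C| = |A|+|B|+|C| - |A∩B|-|A∩C|-|B∩C| + |A∩B∩C|
= 22+50+70 - 3-3-1 + 0
= 142 - 7 + 0
= 135

|A ∪ B ∪ C| = 135


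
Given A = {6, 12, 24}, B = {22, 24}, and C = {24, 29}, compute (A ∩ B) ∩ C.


A ∩ B = {24}
(A ∩ B) ∩ C = {24}

A ∩ B ∩ C = {24}


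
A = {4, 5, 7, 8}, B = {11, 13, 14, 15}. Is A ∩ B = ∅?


Disjoint means A ∩ B = ∅.
A ∩ B = ∅
A ∩ B = ∅, so A and B are disjoint.

Yes, A and B are disjoint


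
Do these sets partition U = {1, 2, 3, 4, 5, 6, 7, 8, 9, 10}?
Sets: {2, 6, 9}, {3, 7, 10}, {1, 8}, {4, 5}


A partition requires: (1) non-empty parts, (2) pairwise disjoint, (3) union = U
Parts: {2, 6, 9}, {3, 7, 10}, {1, 8}, {4, 5}
Union of parts: {1, 2, 3, 4, 5, 6, 7, 8, 9, 10}
U = {1, 2, 3, 4, 5, 6, 7, 8, 9, 10}
All non-empty? True
Pairwise disjoint? True
Covers U? True

Yes, valid partition


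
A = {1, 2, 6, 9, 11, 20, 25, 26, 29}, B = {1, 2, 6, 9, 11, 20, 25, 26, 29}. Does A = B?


Two sets are equal iff they have exactly the same elements.
A = {1, 2, 6, 9, 11, 20, 25, 26, 29}
B = {1, 2, 6, 9, 11, 20, 25, 26, 29}
Same elements → A = B

Yes, A = B


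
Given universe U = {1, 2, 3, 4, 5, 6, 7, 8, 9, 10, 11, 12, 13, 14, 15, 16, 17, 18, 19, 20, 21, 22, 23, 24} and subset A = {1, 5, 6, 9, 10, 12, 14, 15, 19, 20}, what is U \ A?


Aᶜ = U \ A = elements in U but not in A
U = {1, 2, 3, 4, 5, 6, 7, 8, 9, 10, 11, 12, 13, 14, 15, 16, 17, 18, 19, 20, 21, 22, 23, 24}
A = {1, 5, 6, 9, 10, 12, 14, 15, 19, 20}
Aᶜ = {2, 3, 4, 7, 8, 11, 13, 16, 17, 18, 21, 22, 23, 24}

Aᶜ = {2, 3, 4, 7, 8, 11, 13, 16, 17, 18, 21, 22, 23, 24}


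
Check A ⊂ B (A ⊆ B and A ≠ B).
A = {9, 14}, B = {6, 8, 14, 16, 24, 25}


A ⊂ B requires: A ⊆ B AND A ≠ B.
A ⊆ B? No
A ⊄ B, so A is not a proper subset.

No, A is not a proper subset of B


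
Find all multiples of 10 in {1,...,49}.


Checking each candidate:
Condition: multiples of 10 in {1,...,49}
Result = {10, 20, 30, 40}

{10, 20, 30, 40}


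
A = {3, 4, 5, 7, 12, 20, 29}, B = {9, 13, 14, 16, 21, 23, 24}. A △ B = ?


A △ B = (A \ B) ∪ (B \ A) = elements in exactly one of A or B
A \ B = {3, 4, 5, 7, 12, 20, 29}
B \ A = {9, 13, 14, 16, 21, 23, 24}
A △ B = {3, 4, 5, 7, 9, 12, 13, 14, 16, 20, 21, 23, 24, 29}

A △ B = {3, 4, 5, 7, 9, 12, 13, 14, 16, 20, 21, 23, 24, 29}


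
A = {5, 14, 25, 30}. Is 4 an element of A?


A = {5, 14, 25, 30}
Checking if 4 is in A
4 is not in A → False

4 ∉ A


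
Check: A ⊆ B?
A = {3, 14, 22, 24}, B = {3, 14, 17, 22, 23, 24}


A ⊆ B means every element of A is in B.
All elements of A are in B.
So A ⊆ B.

Yes, A ⊆ B


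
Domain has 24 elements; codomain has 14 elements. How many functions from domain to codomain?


Each of |A| = 24 inputs maps to any of |B| = 14 outputs.
# functions = |B|^|A| = 14^24
= 3214199700417740936751087616

Number of functions = 3214199700417740936751087616


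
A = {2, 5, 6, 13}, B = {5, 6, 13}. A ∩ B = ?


A ∩ B = elements in both A and B
A = {2, 5, 6, 13}
B = {5, 6, 13}
A ∩ B = {5, 6, 13}

A ∩ B = {5, 6, 13}


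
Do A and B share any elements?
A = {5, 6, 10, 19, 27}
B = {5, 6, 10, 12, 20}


Disjoint means A ∩ B = ∅.
A ∩ B = {5, 6, 10}
A ∩ B ≠ ∅, so A and B are NOT disjoint.

Yes — A and B share the element(s) of A ∩ B = {5, 6, 10}, so they are not disjoint


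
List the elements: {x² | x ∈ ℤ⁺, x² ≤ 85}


Checking each candidate:
Condition: positive perfect squares ≤ 85
Result = {1, 4, 9, 16, 25, 36, 49, 64, 81}

{1, 4, 9, 16, 25, 36, 49, 64, 81}


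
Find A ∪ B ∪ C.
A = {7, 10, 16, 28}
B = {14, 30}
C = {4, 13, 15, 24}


A ∪ B = {7, 10, 14, 16, 28, 30}
(A ∪ B) ∪ C = {4, 7, 10, 13, 14, 15, 16, 24, 28, 30}

A ∪ B ∪ C = {4, 7, 10, 13, 14, 15, 16, 24, 28, 30}


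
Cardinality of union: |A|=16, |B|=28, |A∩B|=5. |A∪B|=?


|A ∪ B| = |A| + |B| - |A ∩ B|
= 16 + 28 - 5
= 39

|A ∪ B| = 39


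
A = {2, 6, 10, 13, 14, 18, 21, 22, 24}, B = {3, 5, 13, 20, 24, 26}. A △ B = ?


A △ B = (A \ B) ∪ (B \ A) = elements in exactly one of A or B
A \ B = {2, 6, 10, 14, 18, 21, 22}
B \ A = {3, 5, 20, 26}
A △ B = {2, 3, 5, 6, 10, 14, 18, 20, 21, 22, 26}

A △ B = {2, 3, 5, 6, 10, 14, 18, 20, 21, 22, 26}


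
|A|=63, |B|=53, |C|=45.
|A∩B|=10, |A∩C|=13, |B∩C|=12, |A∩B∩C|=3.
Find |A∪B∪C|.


|A∪B∪C| = |A|+|B|+|C| - |A∩B|-|A∩C|-|B∩C| + |A∩B∩C|
= 63+53+45 - 10-13-12 + 3
= 161 - 35 + 3
= 129

|A ∪ B ∪ C| = 129


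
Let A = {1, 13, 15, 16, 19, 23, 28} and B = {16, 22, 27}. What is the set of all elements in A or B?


A ∪ B = all elements in A or B (or both)
A = {1, 13, 15, 16, 19, 23, 28}
B = {16, 22, 27}
A ∪ B = {1, 13, 15, 16, 19, 22, 23, 27, 28}

A ∪ B = {1, 13, 15, 16, 19, 22, 23, 27, 28}


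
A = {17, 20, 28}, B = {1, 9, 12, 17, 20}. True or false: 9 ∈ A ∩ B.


A = {17, 20, 28}, B = {1, 9, 12, 17, 20}
A ∩ B = elements in both A and B
A ∩ B = {17, 20}
Checking if 9 ∈ A ∩ B
9 is not in A ∩ B → False

9 ∉ A ∩ B


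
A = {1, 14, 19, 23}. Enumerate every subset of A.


|A| = 4, so |P(A)| = 2^4 = 16
Enumerate subsets by cardinality (0 to 4):
∅, {1}, {14}, {19}, {23}, {1, 14}, {1, 19}, {1, 23}, {14, 19}, {14, 23}, {19, 23}, {1, 14, 19}, {1, 14, 23}, {1, 19, 23}, {14, 19, 23}, {1, 14, 19, 23}

P(A) has 16 subsets: ∅, {1}, {14}, {19}, {23}, {1, 14}, {1, 19}, {1, 23}, {14, 19}, {14, 23}, {19, 23}, {1, 14, 19}, {1, 14, 23}, {1, 19, 23}, {14, 19, 23}, {1, 14, 19, 23}


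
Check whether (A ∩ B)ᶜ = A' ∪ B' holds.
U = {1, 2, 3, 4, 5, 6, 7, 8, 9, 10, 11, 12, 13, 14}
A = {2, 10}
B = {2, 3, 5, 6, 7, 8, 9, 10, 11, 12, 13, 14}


LHS: A ∩ B = {2, 10}
(A ∩ B)' = U \ (A ∩ B) = {1, 3, 4, 5, 6, 7, 8, 9, 11, 12, 13, 14}
A' = {1, 3, 4, 5, 6, 7, 8, 9, 11, 12, 13, 14}, B' = {1, 4}
Claimed RHS: A' ∪ B' = {1, 3, 4, 5, 6, 7, 8, 9, 11, 12, 13, 14}
Identity is VALID: LHS = RHS = {1, 3, 4, 5, 6, 7, 8, 9, 11, 12, 13, 14} ✓

Identity is valid. (A ∩ B)' = A' ∪ B' = {1, 3, 4, 5, 6, 7, 8, 9, 11, 12, 13, 14}


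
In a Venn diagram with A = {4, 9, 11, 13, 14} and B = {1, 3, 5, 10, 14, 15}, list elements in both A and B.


A = {4, 9, 11, 13, 14}
B = {1, 3, 5, 10, 14, 15}
Region: in both A and B
Elements: {14}

Elements in both A and B: {14}


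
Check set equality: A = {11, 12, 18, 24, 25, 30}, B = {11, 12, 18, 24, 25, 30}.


Two sets are equal iff they have exactly the same elements.
A = {11, 12, 18, 24, 25, 30}
B = {11, 12, 18, 24, 25, 30}
Same elements → A = B

Yes, A = B


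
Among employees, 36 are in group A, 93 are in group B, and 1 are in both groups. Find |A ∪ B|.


|A ∪ B| = |A| + |B| - |A ∩ B|
= 36 + 93 - 1
= 128

|A ∪ B| = 128


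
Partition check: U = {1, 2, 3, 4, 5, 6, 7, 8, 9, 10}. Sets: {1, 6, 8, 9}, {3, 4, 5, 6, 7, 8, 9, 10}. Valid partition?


A partition requires: (1) non-empty parts, (2) pairwise disjoint, (3) union = U
Parts: {1, 6, 8, 9}, {3, 4, 5, 6, 7, 8, 9, 10}
Union of parts: {1, 3, 4, 5, 6, 7, 8, 9, 10}
U = {1, 2, 3, 4, 5, 6, 7, 8, 9, 10}
All non-empty? True
Pairwise disjoint? False
Covers U? False

No, not a valid partition


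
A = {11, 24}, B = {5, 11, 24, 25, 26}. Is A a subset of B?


A ⊆ B means every element of A is in B.
All elements of A are in B.
So A ⊆ B.

Yes, A ⊆ B


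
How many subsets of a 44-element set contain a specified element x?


Subsets of A containing x correspond to subsets of A \ {x}, which has 43 elements.
Count = 2^(n-1) = 2^43
= 8796093022208

Number of subsets containing x = 8796093022208


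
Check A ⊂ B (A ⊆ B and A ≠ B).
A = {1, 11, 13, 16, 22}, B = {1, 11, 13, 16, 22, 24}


A ⊂ B requires: A ⊆ B AND A ≠ B.
A ⊆ B? Yes
A = B? No
A ⊂ B: Yes (A is a proper subset of B)

Yes, A ⊂ B


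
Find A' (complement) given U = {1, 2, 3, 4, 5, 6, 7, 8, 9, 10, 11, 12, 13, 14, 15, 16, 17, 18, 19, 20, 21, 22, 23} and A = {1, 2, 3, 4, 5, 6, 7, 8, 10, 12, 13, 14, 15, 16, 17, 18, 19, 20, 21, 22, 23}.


Aᶜ = U \ A = elements in U but not in A
U = {1, 2, 3, 4, 5, 6, 7, 8, 9, 10, 11, 12, 13, 14, 15, 16, 17, 18, 19, 20, 21, 22, 23}
A = {1, 2, 3, 4, 5, 6, 7, 8, 10, 12, 13, 14, 15, 16, 17, 18, 19, 20, 21, 22, 23}
Aᶜ = {9, 11}

Aᶜ = {9, 11}


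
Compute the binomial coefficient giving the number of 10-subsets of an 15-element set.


C(n,k) = n! / (k!(n-k)!)
C(15,10) = 15! / (10!5!)
= 3003

C(15,10) = 3003


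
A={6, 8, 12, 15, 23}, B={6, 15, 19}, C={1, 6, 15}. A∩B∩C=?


A ∩ B = {6, 15}
(A ∩ B) ∩ C = {6, 15}

A ∩ B ∩ C = {6, 15}


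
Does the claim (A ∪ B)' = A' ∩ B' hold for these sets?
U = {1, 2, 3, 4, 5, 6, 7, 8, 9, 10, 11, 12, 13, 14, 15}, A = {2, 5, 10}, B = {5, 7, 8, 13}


LHS: A ∪ B = {2, 5, 7, 8, 10, 13}
(A ∪ B)' = U \ (A ∪ B) = {1, 3, 4, 6, 9, 11, 12, 14, 15}
A' = {1, 3, 4, 6, 7, 8, 9, 11, 12, 13, 14, 15}, B' = {1, 2, 3, 4, 6, 9, 10, 11, 12, 14, 15}
Claimed RHS: A' ∩ B' = {1, 3, 4, 6, 9, 11, 12, 14, 15}
Identity is VALID: LHS = RHS = {1, 3, 4, 6, 9, 11, 12, 14, 15} ✓

Identity is valid. (A ∪ B)' = A' ∩ B' = {1, 3, 4, 6, 9, 11, 12, 14, 15}


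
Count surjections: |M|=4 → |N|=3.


n = |M| = 4, k = |N| = 3. Surjections via inclusion-exclusion:
S(n,k) = Σ(-1)^i × C(k,i) × (k-i)^n, i=0 to k
i=0: (-1)^0×C(3,0)×3^4 = 81
i=1: (-1)^1×C(3,1)×2^4 = -48
i=2: (-1)^2×C(3,2)×1^4 = 3
i=3: (-1)^3×C(3,3)×0^4 = 0
Total = 36

Number of surjections = 36


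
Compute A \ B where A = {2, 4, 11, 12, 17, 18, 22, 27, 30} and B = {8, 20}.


A \ B = elements in A but not in B
A = {2, 4, 11, 12, 17, 18, 22, 27, 30}
B = {8, 20}
Remove from A any elements in B
A \ B = {2, 4, 11, 12, 17, 18, 22, 27, 30}

A \ B = {2, 4, 11, 12, 17, 18, 22, 27, 30}


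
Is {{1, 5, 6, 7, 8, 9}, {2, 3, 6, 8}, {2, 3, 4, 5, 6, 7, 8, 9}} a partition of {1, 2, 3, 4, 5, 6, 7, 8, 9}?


A partition requires: (1) non-empty parts, (2) pairwise disjoint, (3) union = U
Parts: {1, 5, 6, 7, 8, 9}, {2, 3, 6, 8}, {2, 3, 4, 5, 6, 7, 8, 9}
Union of parts: {1, 2, 3, 4, 5, 6, 7, 8, 9}
U = {1, 2, 3, 4, 5, 6, 7, 8, 9}
All non-empty? True
Pairwise disjoint? False
Covers U? True

No, not a valid partition


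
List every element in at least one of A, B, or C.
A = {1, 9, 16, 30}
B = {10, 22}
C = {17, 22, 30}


A ∪ B = {1, 9, 10, 16, 22, 30}
(A ∪ B) ∪ C = {1, 9, 10, 16, 17, 22, 30}

A ∪ B ∪ C = {1, 9, 10, 16, 17, 22, 30}


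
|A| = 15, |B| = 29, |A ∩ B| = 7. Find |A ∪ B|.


|A ∪ B| = |A| + |B| - |A ∩ B|
= 15 + 29 - 7
= 37

|A ∪ B| = 37


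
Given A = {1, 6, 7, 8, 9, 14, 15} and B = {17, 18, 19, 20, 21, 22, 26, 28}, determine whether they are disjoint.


Disjoint means A ∩ B = ∅.
A ∩ B = ∅
A ∩ B = ∅, so A and B are disjoint.

Yes, A and B are disjoint


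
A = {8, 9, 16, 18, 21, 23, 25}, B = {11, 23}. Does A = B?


Two sets are equal iff they have exactly the same elements.
A = {8, 9, 16, 18, 21, 23, 25}
B = {11, 23}
Differences: {8, 9, 11, 16, 18, 21, 25}
A ≠ B

No, A ≠ B


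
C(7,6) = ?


C(n,k) = n! / (k!(n-k)!)
C(7,6) = 7! / (6!1!)
= 7

C(7,6) = 7


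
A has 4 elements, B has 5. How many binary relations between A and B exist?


A relation from A to B is any subset of A × B.
|A × B| = 4 × 5 = 20
# relations = 2^|A × B| = 2^20 = 1048576

Number of relations = 1048576


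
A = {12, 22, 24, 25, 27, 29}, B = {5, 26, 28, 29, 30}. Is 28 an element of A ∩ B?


A = {12, 22, 24, 25, 27, 29}, B = {5, 26, 28, 29, 30}
A ∩ B = elements in both A and B
A ∩ B = {29}
Checking if 28 ∈ A ∩ B
28 is not in A ∩ B → False

28 ∉ A ∩ B


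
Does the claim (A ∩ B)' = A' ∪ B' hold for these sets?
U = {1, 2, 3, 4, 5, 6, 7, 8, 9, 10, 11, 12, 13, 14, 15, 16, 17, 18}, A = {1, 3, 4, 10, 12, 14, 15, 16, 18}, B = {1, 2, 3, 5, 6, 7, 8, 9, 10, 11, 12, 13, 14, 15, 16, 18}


LHS: A ∩ B = {1, 3, 10, 12, 14, 15, 16, 18}
(A ∩ B)' = U \ (A ∩ B) = {2, 4, 5, 6, 7, 8, 9, 11, 13, 17}
A' = {2, 5, 6, 7, 8, 9, 11, 13, 17}, B' = {4, 17}
Claimed RHS: A' ∪ B' = {2, 4, 5, 6, 7, 8, 9, 11, 13, 17}
Identity is VALID: LHS = RHS = {2, 4, 5, 6, 7, 8, 9, 11, 13, 17} ✓

Identity is valid. (A ∩ B)' = A' ∪ B' = {2, 4, 5, 6, 7, 8, 9, 11, 13, 17}


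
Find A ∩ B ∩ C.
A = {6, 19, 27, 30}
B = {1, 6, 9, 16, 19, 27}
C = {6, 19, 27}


A ∩ B = {6, 19, 27}
(A ∩ B) ∩ C = {6, 19, 27}

A ∩ B ∩ C = {6, 19, 27}


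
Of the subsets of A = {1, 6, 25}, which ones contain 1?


A subset of A contains 1 iff the remaining 2 elements form any subset of A \ {1}.
Count: 2^(n-1) = 2^2 = 4
Subsets containing 1: {1}, {1, 6}, {1, 25}, {1, 6, 25}

Subsets containing 1 (4 total): {1}, {1, 6}, {1, 25}, {1, 6, 25}


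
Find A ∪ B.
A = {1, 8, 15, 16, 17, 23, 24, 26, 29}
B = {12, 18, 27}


A ∪ B = all elements in A or B (or both)
A = {1, 8, 15, 16, 17, 23, 24, 26, 29}
B = {12, 18, 27}
A ∪ B = {1, 8, 12, 15, 16, 17, 18, 23, 24, 26, 27, 29}

A ∪ B = {1, 8, 12, 15, 16, 17, 18, 23, 24, 26, 27, 29}


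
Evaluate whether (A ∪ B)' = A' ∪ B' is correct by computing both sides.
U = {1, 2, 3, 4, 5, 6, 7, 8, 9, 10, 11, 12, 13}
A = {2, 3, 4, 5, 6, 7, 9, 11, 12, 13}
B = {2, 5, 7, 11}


LHS: A ∪ B = {2, 3, 4, 5, 6, 7, 9, 11, 12, 13}
(A ∪ B)' = U \ (A ∪ B) = {1, 8, 10}
A' = {1, 8, 10}, B' = {1, 3, 4, 6, 8, 9, 10, 12, 13}
Claimed RHS: A' ∪ B' = {1, 3, 4, 6, 8, 9, 10, 12, 13}
Identity is INVALID: LHS = {1, 8, 10} but the RHS claimed here equals {1, 3, 4, 6, 8, 9, 10, 12, 13}. The correct form is (A ∪ B)' = A' ∩ B'.

Identity is invalid: (A ∪ B)' = {1, 8, 10} but A' ∪ B' = {1, 3, 4, 6, 8, 9, 10, 12, 13}. The correct De Morgan law is (A ∪ B)' = A' ∩ B'.


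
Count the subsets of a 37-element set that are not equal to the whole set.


Total subsets = 2^n = 2^37 = 137438953472
Proper subsets exclude the set itself: 2^n - 1
= 137438953472 - 1
= 137438953471

Number of proper subsets = 137438953471


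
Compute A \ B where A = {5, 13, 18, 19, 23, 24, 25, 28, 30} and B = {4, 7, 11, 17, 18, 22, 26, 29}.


A \ B = elements in A but not in B
A = {5, 13, 18, 19, 23, 24, 25, 28, 30}
B = {4, 7, 11, 17, 18, 22, 26, 29}
Remove from A any elements in B
A \ B = {5, 13, 19, 23, 24, 25, 28, 30}

A \ B = {5, 13, 19, 23, 24, 25, 28, 30}


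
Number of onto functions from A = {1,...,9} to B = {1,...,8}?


n = |A| = 9, k = |B| = 8. Surjections via inclusion-exclusion:
S(n,k) = Σ(-1)^i × C(k,i) × (k-i)^n, i=0 to k
i=0: (-1)^0×C(8,0)×8^9 = 134217728
i=1: (-1)^1×C(8,1)×7^9 = -322828856
i=2: (-1)^2×C(8,2)×6^9 = 282175488
i=3: (-1)^3×C(8,3)×5^9 = -109375000
i=4: (-1)^4×C(8,4)×4^9 = 18350080
i=5: (-1)^5×C(8,5)×3^9 = -1102248
i=6: (-1)^6×C(8,6)×2^9 = 14336
i=7: (-1)^7×C(8,7)×1^9 = -8
i=8: (-1)^8×C(8,8)×0^9 = 0
Total = 1451520

Number of surjections = 1451520


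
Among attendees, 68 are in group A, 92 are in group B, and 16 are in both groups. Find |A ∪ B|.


|A ∪ B| = |A| + |B| - |A ∩ B|
= 68 + 92 - 16
= 144

|A ∪ B| = 144


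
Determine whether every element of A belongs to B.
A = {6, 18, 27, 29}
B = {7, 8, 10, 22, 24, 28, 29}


A ⊆ B means every element of A is in B.
Elements in A not in B: {6, 18, 27}
So A ⊄ B.

No, A ⊄ B


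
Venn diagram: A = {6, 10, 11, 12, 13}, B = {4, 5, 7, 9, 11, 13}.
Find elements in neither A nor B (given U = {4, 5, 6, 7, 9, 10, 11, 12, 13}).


A = {6, 10, 11, 12, 13}
B = {4, 5, 7, 9, 11, 13}
Region: in neither A nor B (given U = {4, 5, 6, 7, 9, 10, 11, 12, 13})
Elements: ∅

Elements in neither A nor B (given U = {4, 5, 6, 7, 9, 10, 11, 12, 13}): ∅


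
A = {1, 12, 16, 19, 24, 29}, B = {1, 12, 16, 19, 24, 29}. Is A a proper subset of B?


A ⊂ B requires: A ⊆ B AND A ≠ B.
A ⊆ B? Yes
A = B? Yes
A = B, so A is not a PROPER subset.

No, A is not a proper subset of B


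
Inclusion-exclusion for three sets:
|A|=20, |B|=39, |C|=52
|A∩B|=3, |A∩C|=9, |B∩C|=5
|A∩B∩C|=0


|A∪B∪C| = |A|+|B|+|C| - |A∩B|-|A∩C|-|B∩C| + |A∩B∩C|
= 20+39+52 - 3-9-5 + 0
= 111 - 17 + 0
= 94

|A ∪ B ∪ C| = 94


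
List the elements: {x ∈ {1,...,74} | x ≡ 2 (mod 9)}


Checking each candidate:
Condition: x in {1,...,74} with x ≡ 2 (mod 9)
Result = {2, 11, 20, 29, 38, 47, 56, 65, 74}

{2, 11, 20, 29, 38, 47, 56, 65, 74}


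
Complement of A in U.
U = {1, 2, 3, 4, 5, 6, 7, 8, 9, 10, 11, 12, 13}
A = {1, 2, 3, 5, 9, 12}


Aᶜ = U \ A = elements in U but not in A
U = {1, 2, 3, 4, 5, 6, 7, 8, 9, 10, 11, 12, 13}
A = {1, 2, 3, 5, 9, 12}
Aᶜ = {4, 6, 7, 8, 10, 11, 13}

Aᶜ = {4, 6, 7, 8, 10, 11, 13}


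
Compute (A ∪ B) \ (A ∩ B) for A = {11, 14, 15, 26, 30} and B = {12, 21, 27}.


A △ B = (A \ B) ∪ (B \ A) = elements in exactly one of A or B
A \ B = {11, 14, 15, 26, 30}
B \ A = {12, 21, 27}
A △ B = {11, 12, 14, 15, 21, 26, 27, 30}

A △ B = {11, 12, 14, 15, 21, 26, 27, 30}


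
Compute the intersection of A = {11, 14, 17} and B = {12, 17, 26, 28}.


A ∩ B = elements in both A and B
A = {11, 14, 17}
B = {12, 17, 26, 28}
A ∩ B = {17}

A ∩ B = {17}


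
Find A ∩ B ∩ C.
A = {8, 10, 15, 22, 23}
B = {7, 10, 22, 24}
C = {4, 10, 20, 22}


A ∩ B = {10, 22}
(A ∩ B) ∩ C = {10, 22}

A ∩ B ∩ C = {10, 22}


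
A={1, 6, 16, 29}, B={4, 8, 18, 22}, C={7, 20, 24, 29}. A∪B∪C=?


A ∪ B = {1, 4, 6, 8, 16, 18, 22, 29}
(A ∪ B) ∪ C = {1, 4, 6, 7, 8, 16, 18, 20, 22, 24, 29}

A ∪ B ∪ C = {1, 4, 6, 7, 8, 16, 18, 20, 22, 24, 29}


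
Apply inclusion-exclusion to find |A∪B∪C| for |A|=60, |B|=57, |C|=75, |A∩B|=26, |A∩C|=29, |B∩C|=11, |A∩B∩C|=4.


|A∪B∪C| = |A|+|B|+|C| - |A∩B|-|A∩C|-|B∩C| + |A∩B∩C|
= 60+57+75 - 26-29-11 + 4
= 192 - 66 + 4
= 130

|A ∪ B ∪ C| = 130


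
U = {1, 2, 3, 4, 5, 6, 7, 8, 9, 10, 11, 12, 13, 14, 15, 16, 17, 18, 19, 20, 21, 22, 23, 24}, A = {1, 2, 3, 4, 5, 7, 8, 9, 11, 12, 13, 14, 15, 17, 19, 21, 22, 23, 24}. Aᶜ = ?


Aᶜ = U \ A = elements in U but not in A
U = {1, 2, 3, 4, 5, 6, 7, 8, 9, 10, 11, 12, 13, 14, 15, 16, 17, 18, 19, 20, 21, 22, 23, 24}
A = {1, 2, 3, 4, 5, 7, 8, 9, 11, 12, 13, 14, 15, 17, 19, 21, 22, 23, 24}
Aᶜ = {6, 10, 16, 18, 20}

Aᶜ = {6, 10, 16, 18, 20}


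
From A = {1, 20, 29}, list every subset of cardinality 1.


|A| = 3, so A has C(3,1) = 3 subsets of size 1.
Enumerate by choosing 1 elements from A at a time:
{1}, {20}, {29}

1-element subsets (3 total): {1}, {20}, {29}


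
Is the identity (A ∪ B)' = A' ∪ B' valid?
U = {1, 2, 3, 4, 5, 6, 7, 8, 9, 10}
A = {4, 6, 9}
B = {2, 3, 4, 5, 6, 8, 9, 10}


LHS: A ∪ B = {2, 3, 4, 5, 6, 8, 9, 10}
(A ∪ B)' = U \ (A ∪ B) = {1, 7}
A' = {1, 2, 3, 5, 7, 8, 10}, B' = {1, 7}
Claimed RHS: A' ∪ B' = {1, 2, 3, 5, 7, 8, 10}
Identity is INVALID: LHS = {1, 7} but the RHS claimed here equals {1, 2, 3, 5, 7, 8, 10}. The correct form is (A ∪ B)' = A' ∩ B'.

Identity is invalid: (A ∪ B)' = {1, 7} but A' ∪ B' = {1, 2, 3, 5, 7, 8, 10}. The correct De Morgan law is (A ∪ B)' = A' ∩ B'.


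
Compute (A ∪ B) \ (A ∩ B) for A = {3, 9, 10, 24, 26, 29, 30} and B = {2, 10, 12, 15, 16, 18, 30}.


A △ B = (A \ B) ∪ (B \ A) = elements in exactly one of A or B
A \ B = {3, 9, 24, 26, 29}
B \ A = {2, 12, 15, 16, 18}
A △ B = {2, 3, 9, 12, 15, 16, 18, 24, 26, 29}

A △ B = {2, 3, 9, 12, 15, 16, 18, 24, 26, 29}


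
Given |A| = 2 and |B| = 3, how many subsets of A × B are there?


A relation from A to B is any subset of A × B.
|A × B| = 2 × 3 = 6
# relations = 2^|A × B| = 2^6 = 64

Number of relations = 64


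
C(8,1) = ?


C(n,k) = n! / (k!(n-k)!)
C(8,1) = 8! / (1!7!)
= 8

C(8,1) = 8


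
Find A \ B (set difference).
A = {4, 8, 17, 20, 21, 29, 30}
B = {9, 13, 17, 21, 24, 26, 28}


A \ B = elements in A but not in B
A = {4, 8, 17, 20, 21, 29, 30}
B = {9, 13, 17, 21, 24, 26, 28}
Remove from A any elements in B
A \ B = {4, 8, 20, 29, 30}

A \ B = {4, 8, 20, 29, 30}


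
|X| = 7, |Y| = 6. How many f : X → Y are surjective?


n = |X| = 7, k = |Y| = 6. Surjections via inclusion-exclusion:
S(n,k) = Σ(-1)^i × C(k,i) × (k-i)^n, i=0 to k
i=0: (-1)^0×C(6,0)×6^7 = 279936
i=1: (-1)^1×C(6,1)×5^7 = -468750
i=2: (-1)^2×C(6,2)×4^7 = 245760
i=3: (-1)^3×C(6,3)×3^7 = -43740
i=4: (-1)^4×C(6,4)×2^7 = 1920
i=5: (-1)^5×C(6,5)×1^7 = -6
i=6: (-1)^6×C(6,6)×0^7 = 0
Total = 15120

Number of surjections = 15120


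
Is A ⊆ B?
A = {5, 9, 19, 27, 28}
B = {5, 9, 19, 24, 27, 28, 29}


A ⊆ B means every element of A is in B.
All elements of A are in B.
So A ⊆ B.

Yes, A ⊆ B


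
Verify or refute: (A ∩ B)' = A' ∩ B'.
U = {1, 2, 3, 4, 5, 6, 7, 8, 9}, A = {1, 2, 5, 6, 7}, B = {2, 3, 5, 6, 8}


LHS: A ∩ B = {2, 5, 6}
(A ∩ B)' = U \ (A ∩ B) = {1, 3, 4, 7, 8, 9}
A' = {3, 4, 8, 9}, B' = {1, 4, 7, 9}
Claimed RHS: A' ∩ B' = {4, 9}
Identity is INVALID: LHS = {1, 3, 4, 7, 8, 9} but the RHS claimed here equals {4, 9}. The correct form is (A ∩ B)' = A' ∪ B'.

Identity is invalid: (A ∩ B)' = {1, 3, 4, 7, 8, 9} but A' ∩ B' = {4, 9}. The correct De Morgan law is (A ∩ B)' = A' ∪ B'.


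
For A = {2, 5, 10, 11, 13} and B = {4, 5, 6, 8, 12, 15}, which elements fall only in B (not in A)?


A = {2, 5, 10, 11, 13}
B = {4, 5, 6, 8, 12, 15}
Region: only in B (not in A)
Elements: {4, 6, 8, 12, 15}

Elements only in B (not in A): {4, 6, 8, 12, 15}


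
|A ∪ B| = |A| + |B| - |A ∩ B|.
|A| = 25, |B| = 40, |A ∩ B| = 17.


|A ∪ B| = |A| + |B| - |A ∩ B|
= 25 + 40 - 17
= 48

|A ∪ B| = 48


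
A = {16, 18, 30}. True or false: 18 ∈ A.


A = {16, 18, 30}
Checking if 18 is in A
18 is in A → True

18 ∈ A


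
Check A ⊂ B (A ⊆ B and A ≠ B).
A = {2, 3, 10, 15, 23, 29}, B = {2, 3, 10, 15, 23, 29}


A ⊂ B requires: A ⊆ B AND A ≠ B.
A ⊆ B? Yes
A = B? Yes
A = B, so A is not a PROPER subset.

No, A is not a proper subset of B


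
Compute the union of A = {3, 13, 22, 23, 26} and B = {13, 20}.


A ∪ B = all elements in A or B (or both)
A = {3, 13, 22, 23, 26}
B = {13, 20}
A ∪ B = {3, 13, 20, 22, 23, 26}

A ∪ B = {3, 13, 20, 22, 23, 26}


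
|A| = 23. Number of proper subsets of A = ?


Total subsets = 2^n = 2^23 = 8388608
Proper subsets exclude the set itself: 2^n - 1
= 8388608 - 1
= 8388607

Number of proper subsets = 8388607


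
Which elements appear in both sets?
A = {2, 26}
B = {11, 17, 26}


A ∩ B = elements in both A and B
A = {2, 26}
B = {11, 17, 26}
A ∩ B = {26}

A ∩ B = {26}


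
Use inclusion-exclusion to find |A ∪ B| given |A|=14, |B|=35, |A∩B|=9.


|A ∪ B| = |A| + |B| - |A ∩ B|
= 14 + 35 - 9
= 40

|A ∪ B| = 40


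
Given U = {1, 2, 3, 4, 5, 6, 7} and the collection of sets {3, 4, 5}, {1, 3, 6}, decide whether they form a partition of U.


A partition requires: (1) non-empty parts, (2) pairwise disjoint, (3) union = U
Parts: {3, 4, 5}, {1, 3, 6}
Union of parts: {1, 3, 4, 5, 6}
U = {1, 2, 3, 4, 5, 6, 7}
All non-empty? True
Pairwise disjoint? False
Covers U? False

No, not a valid partition


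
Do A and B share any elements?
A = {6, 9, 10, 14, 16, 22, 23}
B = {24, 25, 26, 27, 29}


Disjoint means A ∩ B = ∅.
A ∩ B = ∅
A ∩ B = ∅, so A and B are disjoint.

No — A and B share no elements (A ∩ B = ∅), so they are disjoint


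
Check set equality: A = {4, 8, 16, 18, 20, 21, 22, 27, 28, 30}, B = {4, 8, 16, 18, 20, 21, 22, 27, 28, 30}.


Two sets are equal iff they have exactly the same elements.
A = {4, 8, 16, 18, 20, 21, 22, 27, 28, 30}
B = {4, 8, 16, 18, 20, 21, 22, 27, 28, 30}
Same elements → A = B

Yes, A = B


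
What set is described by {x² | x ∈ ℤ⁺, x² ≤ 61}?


Checking each candidate:
Condition: positive perfect squares ≤ 61
Result = {1, 4, 9, 16, 25, 36, 49}

{1, 4, 9, 16, 25, 36, 49}


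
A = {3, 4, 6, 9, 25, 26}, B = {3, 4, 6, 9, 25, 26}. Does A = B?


Two sets are equal iff they have exactly the same elements.
A = {3, 4, 6, 9, 25, 26}
B = {3, 4, 6, 9, 25, 26}
Same elements → A = B

Yes, A = B


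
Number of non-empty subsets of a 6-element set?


Total subsets = 2^n = 2^6 = 64
Non-empty subsets exclude the empty set: 2^n - 1
= 64 - 1
= 63

Number of non-empty subsets = 63


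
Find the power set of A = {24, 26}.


|A| = 2, so |P(A)| = 2^2 = 4
Enumerate subsets by cardinality (0 to 2):
∅, {24}, {26}, {24, 26}

P(A) has 4 subsets: ∅, {24}, {26}, {24, 26}


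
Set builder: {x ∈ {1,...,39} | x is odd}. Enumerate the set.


Checking each candidate:
Condition: odd numbers in {1,...,39}
Result = {1, 3, 5, 7, 9, 11, 13, 15, 17, 19, 21, 23, 25, 27, 29, 31, 33, 35, 37, 39}

{1, 3, 5, 7, 9, 11, 13, 15, 17, 19, 21, 23, 25, 27, 29, 31, 33, 35, 37, 39}


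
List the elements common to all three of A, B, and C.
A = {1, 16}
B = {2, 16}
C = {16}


A ∩ B = {16}
(A ∩ B) ∩ C = {16}

A ∩ B ∩ C = {16}


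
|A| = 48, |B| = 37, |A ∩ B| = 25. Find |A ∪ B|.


|A ∪ B| = |A| + |B| - |A ∩ B|
= 48 + 37 - 25
= 60

|A ∪ B| = 60


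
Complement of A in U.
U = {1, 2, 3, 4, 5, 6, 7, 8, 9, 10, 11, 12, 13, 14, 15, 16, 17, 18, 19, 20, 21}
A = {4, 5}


Aᶜ = U \ A = elements in U but not in A
U = {1, 2, 3, 4, 5, 6, 7, 8, 9, 10, 11, 12, 13, 14, 15, 16, 17, 18, 19, 20, 21}
A = {4, 5}
Aᶜ = {1, 2, 3, 6, 7, 8, 9, 10, 11, 12, 13, 14, 15, 16, 17, 18, 19, 20, 21}

Aᶜ = {1, 2, 3, 6, 7, 8, 9, 10, 11, 12, 13, 14, 15, 16, 17, 18, 19, 20, 21}


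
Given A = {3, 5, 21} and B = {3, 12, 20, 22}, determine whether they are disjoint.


Disjoint means A ∩ B = ∅.
A ∩ B = {3}
A ∩ B ≠ ∅, so A and B are NOT disjoint.

No, A and B are not disjoint (A ∩ B = {3})


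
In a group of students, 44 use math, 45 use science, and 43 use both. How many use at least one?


|A ∪ B| = |A| + |B| - |A ∩ B|
= 44 + 45 - 43
= 46

|A ∪ B| = 46


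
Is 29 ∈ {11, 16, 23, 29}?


A = {11, 16, 23, 29}
Checking if 29 is in A
29 is in A → True

29 ∈ A


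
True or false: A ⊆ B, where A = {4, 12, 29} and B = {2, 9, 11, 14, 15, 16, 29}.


A ⊆ B means every element of A is in B.
Elements in A not in B: {4, 12}
So A ⊄ B.

No, A ⊄ B


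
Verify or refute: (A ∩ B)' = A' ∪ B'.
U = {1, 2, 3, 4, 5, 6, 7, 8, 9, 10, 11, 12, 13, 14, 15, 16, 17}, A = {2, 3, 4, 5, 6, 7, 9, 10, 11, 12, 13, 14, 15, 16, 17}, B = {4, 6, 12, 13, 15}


LHS: A ∩ B = {4, 6, 12, 13, 15}
(A ∩ B)' = U \ (A ∩ B) = {1, 2, 3, 5, 7, 8, 9, 10, 11, 14, 16, 17}
A' = {1, 8}, B' = {1, 2, 3, 5, 7, 8, 9, 10, 11, 14, 16, 17}
Claimed RHS: A' ∪ B' = {1, 2, 3, 5, 7, 8, 9, 10, 11, 14, 16, 17}
Identity is VALID: LHS = RHS = {1, 2, 3, 5, 7, 8, 9, 10, 11, 14, 16, 17} ✓

Identity is valid. (A ∩ B)' = A' ∪ B' = {1, 2, 3, 5, 7, 8, 9, 10, 11, 14, 16, 17}


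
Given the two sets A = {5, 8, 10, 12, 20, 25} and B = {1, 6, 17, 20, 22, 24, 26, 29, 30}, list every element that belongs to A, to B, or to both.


A ∪ B = all elements in A or B (or both)
A = {5, 8, 10, 12, 20, 25}
B = {1, 6, 17, 20, 22, 24, 26, 29, 30}
A ∪ B = {1, 5, 6, 8, 10, 12, 17, 20, 22, 24, 25, 26, 29, 30}

A ∪ B = {1, 5, 6, 8, 10, 12, 17, 20, 22, 24, 25, 26, 29, 30}


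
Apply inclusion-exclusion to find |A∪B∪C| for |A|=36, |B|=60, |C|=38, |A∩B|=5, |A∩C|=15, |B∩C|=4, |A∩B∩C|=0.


|A∪B∪C| = |A|+|B|+|C| - |A∩B|-|A∩C|-|B∩C| + |A∩B∩C|
= 36+60+38 - 5-15-4 + 0
= 134 - 24 + 0
= 110

|A ∪ B ∪ C| = 110


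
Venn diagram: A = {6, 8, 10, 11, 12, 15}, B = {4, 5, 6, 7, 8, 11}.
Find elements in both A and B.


A = {6, 8, 10, 11, 12, 15}
B = {4, 5, 6, 7, 8, 11}
Region: in both A and B
Elements: {6, 8, 11}

Elements in both A and B: {6, 8, 11}


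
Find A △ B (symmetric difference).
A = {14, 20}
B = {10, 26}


A △ B = (A \ B) ∪ (B \ A) = elements in exactly one of A or B
A \ B = {14, 20}
B \ A = {10, 26}
A △ B = {10, 14, 20, 26}

A △ B = {10, 14, 20, 26}


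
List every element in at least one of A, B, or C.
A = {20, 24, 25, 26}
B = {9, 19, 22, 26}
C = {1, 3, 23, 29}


A ∪ B = {9, 19, 20, 22, 24, 25, 26}
(A ∪ B) ∪ C = {1, 3, 9, 19, 20, 22, 23, 24, 25, 26, 29}

A ∪ B ∪ C = {1, 3, 9, 19, 20, 22, 23, 24, 25, 26, 29}


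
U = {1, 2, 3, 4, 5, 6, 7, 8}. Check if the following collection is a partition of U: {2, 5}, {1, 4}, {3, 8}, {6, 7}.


A partition requires: (1) non-empty parts, (2) pairwise disjoint, (3) union = U
Parts: {2, 5}, {1, 4}, {3, 8}, {6, 7}
Union of parts: {1, 2, 3, 4, 5, 6, 7, 8}
U = {1, 2, 3, 4, 5, 6, 7, 8}
All non-empty? True
Pairwise disjoint? True
Covers U? True

Yes, valid partition


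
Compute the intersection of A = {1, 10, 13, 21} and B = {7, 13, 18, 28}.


A ∩ B = elements in both A and B
A = {1, 10, 13, 21}
B = {7, 13, 18, 28}
A ∩ B = {13}

A ∩ B = {13}


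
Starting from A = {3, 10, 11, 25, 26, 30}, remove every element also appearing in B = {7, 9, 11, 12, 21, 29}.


A \ B = elements in A but not in B
A = {3, 10, 11, 25, 26, 30}
B = {7, 9, 11, 12, 21, 29}
Remove from A any elements in B
A \ B = {3, 10, 25, 26, 30}

A \ B = {3, 10, 25, 26, 30}


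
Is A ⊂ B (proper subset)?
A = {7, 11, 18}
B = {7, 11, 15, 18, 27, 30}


A ⊂ B requires: A ⊆ B AND A ≠ B.
A ⊆ B? Yes
A = B? No
A ⊂ B: Yes (A is a proper subset of B)

Yes, A ⊂ B


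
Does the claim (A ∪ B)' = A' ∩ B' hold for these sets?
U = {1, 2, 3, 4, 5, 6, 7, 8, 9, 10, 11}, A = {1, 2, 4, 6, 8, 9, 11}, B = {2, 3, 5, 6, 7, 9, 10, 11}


LHS: A ∪ B = {1, 2, 3, 4, 5, 6, 7, 8, 9, 10, 11}
(A ∪ B)' = U \ (A ∪ B) = ∅
A' = {3, 5, 7, 10}, B' = {1, 4, 8}
Claimed RHS: A' ∩ B' = ∅
Identity is VALID: LHS = RHS = ∅ ✓

Identity is valid. (A ∪ B)' = A' ∩ B' = ∅


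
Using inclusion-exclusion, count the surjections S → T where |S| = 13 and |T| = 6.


n = |S| = 13, k = |T| = 6. Surjections via inclusion-exclusion:
S(n,k) = Σ(-1)^i × C(k,i) × (k-i)^n, i=0 to k
i=0: (-1)^0×C(6,0)×6^13 = 13060694016
i=1: (-1)^1×C(6,1)×5^13 = -7324218750
i=2: (-1)^2×C(6,2)×4^13 = 1006632960
i=3: (-1)^3×C(6,3)×3^13 = -31886460
i=4: (-1)^4×C(6,4)×2^13 = 122880
i=5: (-1)^5×C(6,5)×1^13 = -6
i=6: (-1)^6×C(6,6)×0^13 = 0
Total = 6711344640

Number of surjections = 6711344640


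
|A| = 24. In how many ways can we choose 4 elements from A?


C(n,k) = n! / (k!(n-k)!)
C(24,4) = 24! / (4!20!)
= 10626

C(24,4) = 10626


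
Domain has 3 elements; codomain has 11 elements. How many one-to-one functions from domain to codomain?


An injection sends each of |A| = 3 inputs to a distinct output in B.
# injections = |B|·(|B|-1)·…·(|B|-|A|+1) = 11! / (11 - 3)!
= 11 × 10 × 9
= 990

Number of injections = 990


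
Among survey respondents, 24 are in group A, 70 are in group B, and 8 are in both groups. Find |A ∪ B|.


|A ∪ B| = |A| + |B| - |A ∩ B|
= 24 + 70 - 8
= 86

|A ∪ B| = 86
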